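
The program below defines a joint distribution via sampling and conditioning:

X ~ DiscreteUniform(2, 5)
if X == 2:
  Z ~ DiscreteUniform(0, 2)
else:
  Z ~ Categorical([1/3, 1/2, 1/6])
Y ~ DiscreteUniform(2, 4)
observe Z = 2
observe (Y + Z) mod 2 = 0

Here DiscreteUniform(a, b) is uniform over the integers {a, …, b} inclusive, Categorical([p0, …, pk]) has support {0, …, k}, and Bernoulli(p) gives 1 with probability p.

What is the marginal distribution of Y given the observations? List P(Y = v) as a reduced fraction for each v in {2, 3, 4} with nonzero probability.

P(Y=2) = 1/2, P(Y=4) = 1/2

Enumerate traces; 8 have nonzero weight after conditioning:
  (X=2, Z=2, Y=2) weight 1/36
  (X=2, Z=2, Y=4) weight 1/36
  (X=3, Z=2, Y=2) weight 1/72
  (X=3, Z=2, Y=4) weight 1/72
  (X=4, Z=2, Y=2) weight 1/72
  (X=4, Z=2, Y=4) weight 1/72
  (X=5, Z=2, Y=2) weight 1/72
  (X=5, Z=2, Y=4) weight 1/72
Group by Y:
  weight(Y=2) = 5/72
  weight(Y=4) = 5/72
Total weight = 5/72 + 5/72 = 5/36
P(Y=2 | obs) = 5/72 / 5/36 = 1/2
P(Y=4 | obs) = 5/72 / 5/36 = 1/2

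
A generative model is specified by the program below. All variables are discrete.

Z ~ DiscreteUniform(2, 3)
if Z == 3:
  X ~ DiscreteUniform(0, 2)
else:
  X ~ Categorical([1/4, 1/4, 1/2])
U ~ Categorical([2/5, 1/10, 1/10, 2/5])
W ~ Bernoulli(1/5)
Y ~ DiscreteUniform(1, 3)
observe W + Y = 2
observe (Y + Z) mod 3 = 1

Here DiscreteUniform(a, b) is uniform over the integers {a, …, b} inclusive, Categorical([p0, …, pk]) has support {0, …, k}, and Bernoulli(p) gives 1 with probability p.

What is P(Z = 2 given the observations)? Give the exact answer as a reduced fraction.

P(Z = 2 | obs) = 4/5

Enumerate traces; 24 have nonzero weight after conditioning:
  (Z=2, X=0, U=0, W=0, Y=2) weight 1/75
  (Z=2, X=0, U=1, W=0, Y=2) weight 1/300
  (Z=2, X=0, U=2, W=0, Y=2) weight 1/300
  (Z=2, X=0, U=3, W=0, Y=2) weight 1/75
  (Z=2, X=1, U=0, W=0, Y=2) weight 1/75
  (Z=2, X=1, U=1, W=0, Y=2) weight 1/300
  (Z=2, X=1, U=2, W=0, Y=2) weight 1/300
  (Z=2, X=1, U=3, W=0, Y=2) weight 1/75
  (Z=3, X=0, U=0, W=1, Y=1) weight 1/225
  … 15 more
Group by Z:
  weight(Z=2) = 2/15
  weight(Z=3) = 1/30
Total weight = 2/15 + 1/30 = 1/6
P(Z=2 | obs) = 2/15 / 1/6 = 4/5
P(Z=3 | obs) = 1/30 / 1/6 = 1/5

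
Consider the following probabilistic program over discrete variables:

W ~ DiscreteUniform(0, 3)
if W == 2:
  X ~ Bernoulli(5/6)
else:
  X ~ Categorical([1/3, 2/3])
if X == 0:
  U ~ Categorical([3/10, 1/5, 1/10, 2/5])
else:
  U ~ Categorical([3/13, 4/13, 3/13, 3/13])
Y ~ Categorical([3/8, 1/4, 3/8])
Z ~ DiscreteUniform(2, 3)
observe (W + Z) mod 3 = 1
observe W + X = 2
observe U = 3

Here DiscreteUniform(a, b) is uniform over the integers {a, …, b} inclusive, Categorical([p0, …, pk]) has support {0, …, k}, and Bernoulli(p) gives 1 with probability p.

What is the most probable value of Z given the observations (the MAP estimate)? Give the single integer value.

Enumerate traces; 6 have nonzero weight after conditioning:
  (W=1, X=1, U=3, Y=0, Z=3) weight 3/416
  (W=1, X=1, U=3, Y=1, Z=3) weight 1/208
  (W=1, X=1, U=3, Y=2, Z=3) weight 3/416
  (W=2, X=0, U=3, Y=0, Z=2) weight 1/320
  (W=2, X=0, U=3, Y=1, Z=2) weight 1/480
  (W=2, X=0, U=3, Y=2, Z=2) weight 1/320
Group by Z:
  weight(Z=2) = 1/120
  weight(Z=3) = 1/52
Total weight = 1/120 + 1/52 = 43/1560
P(Z=2 | obs) = 1/120 / 43/1560 = 13/43
P(Z=3 | obs) = 1/52 / 43/1560 = 30/43
argmax = 3

argmax_v P(Z = v | obs) = 3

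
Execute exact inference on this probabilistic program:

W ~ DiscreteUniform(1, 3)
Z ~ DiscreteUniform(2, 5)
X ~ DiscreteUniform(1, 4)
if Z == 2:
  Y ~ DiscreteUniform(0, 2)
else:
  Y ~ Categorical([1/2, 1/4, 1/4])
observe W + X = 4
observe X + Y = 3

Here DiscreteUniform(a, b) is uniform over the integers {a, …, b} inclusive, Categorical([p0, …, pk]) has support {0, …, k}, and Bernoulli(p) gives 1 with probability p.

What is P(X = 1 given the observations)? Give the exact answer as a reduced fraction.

Enumerate traces; 12 have nonzero weight after conditioning:
  (W=1, Z=2, X=3, Y=0) weight 1/144
  (W=1, Z=3, X=3, Y=0) weight 1/96
  (W=1, Z=4, X=3, Y=0) weight 1/96
  (W=1, Z=5, X=3, Y=0) weight 1/96
  (W=2, Z=2, X=2, Y=1) weight 1/144
  (W=2, Z=3, X=2, Y=1) weight 1/192
  (W=2, Z=4, X=2, Y=1) weight 1/192
  (W=2, Z=5, X=2, Y=1) weight 1/192
  (W=3, Z=2, X=1, Y=2) weight 1/144
  … 3 more
Group by X:
  weight(X=1) = 13/576
  weight(X=2) = 13/576
  weight(X=3) = 11/288
Total weight = 13/576 + 13/576 + 11/288 = 1/12
P(X=1 | obs) = 13/576 / 1/12 = 13/48
P(X=2 | obs) = 13/576 / 1/12 = 13/48
P(X=3 | obs) = 11/288 / 1/12 = 11/24

P(X = 1 | obs) = 13/48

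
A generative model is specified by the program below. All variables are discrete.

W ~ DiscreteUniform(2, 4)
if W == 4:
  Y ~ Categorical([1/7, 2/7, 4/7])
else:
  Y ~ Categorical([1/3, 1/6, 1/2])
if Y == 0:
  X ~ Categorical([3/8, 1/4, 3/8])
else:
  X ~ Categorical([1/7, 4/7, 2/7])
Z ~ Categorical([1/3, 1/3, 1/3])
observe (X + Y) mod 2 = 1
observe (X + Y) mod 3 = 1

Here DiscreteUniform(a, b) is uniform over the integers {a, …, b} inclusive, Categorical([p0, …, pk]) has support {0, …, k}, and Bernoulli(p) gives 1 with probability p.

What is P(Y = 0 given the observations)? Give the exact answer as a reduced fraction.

Enumerate traces; 18 have nonzero weight after conditioning:
  (W=2, Y=0, X=1, Z=0) weight 1/108
  (W=2, Y=0, X=1, Z=1) weight 1/108
  (W=2, Y=0, X=1, Z=2) weight 1/108
  (W=2, Y=1, X=0, Z=0) weight 1/378
  (W=2, Y=1, X=0, Z=1) weight 1/378
  (W=2, Y=1, X=0, Z=2) weight 1/378
  (W=3, Y=0, X=1, Z=0) weight 1/108
  (W=3, Y=0, X=1, Z=1) weight 1/108
  … 10 more
Group by Y:
  weight(Y=0) = 17/252
  weight(Y=1) = 13/441
Total weight = 17/252 + 13/441 = 19/196
P(Y=0 | obs) = 17/252 / 19/196 = 119/171
P(Y=1 | obs) = 13/441 / 19/196 = 52/171

P(Y = 0 | obs) = 119/171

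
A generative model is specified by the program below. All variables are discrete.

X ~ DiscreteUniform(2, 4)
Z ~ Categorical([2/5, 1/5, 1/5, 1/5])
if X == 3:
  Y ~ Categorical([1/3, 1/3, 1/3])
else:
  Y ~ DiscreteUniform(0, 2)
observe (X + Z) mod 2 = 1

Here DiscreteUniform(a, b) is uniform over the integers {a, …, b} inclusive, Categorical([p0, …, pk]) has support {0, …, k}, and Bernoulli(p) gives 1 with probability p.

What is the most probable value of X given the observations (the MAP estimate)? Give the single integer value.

argmax_v P(X = v | obs) = 3

Enumerate traces; 18 have nonzero weight after conditioning:
  (X=2, Z=1, Y=0) weight 1/45
  (X=2, Z=1, Y=1) weight 1/45
  (X=2, Z=1, Y=2) weight 1/45
  (X=2, Z=3, Y=0) weight 1/45
  (X=2, Z=3, Y=1) weight 1/45
  (X=2, Z=3, Y=2) weight 1/45
  (X=3, Z=0, Y=0) weight 2/45
  (X=3, Z=0, Y=1) weight 2/45
  (X=4, Z=1, Y=0) weight 1/45
  … 9 more
Group by X:
  weight(X=2) = 2/15
  weight(X=3) = 1/5
  weight(X=4) = 2/15
Total weight = 2/15 + 1/5 + 2/15 = 7/15
P(X=2 | obs) = 2/15 / 7/15 = 2/7
P(X=3 | obs) = 1/5 / 7/15 = 3/7
P(X=4 | obs) = 2/15 / 7/15 = 2/7
argmax = 3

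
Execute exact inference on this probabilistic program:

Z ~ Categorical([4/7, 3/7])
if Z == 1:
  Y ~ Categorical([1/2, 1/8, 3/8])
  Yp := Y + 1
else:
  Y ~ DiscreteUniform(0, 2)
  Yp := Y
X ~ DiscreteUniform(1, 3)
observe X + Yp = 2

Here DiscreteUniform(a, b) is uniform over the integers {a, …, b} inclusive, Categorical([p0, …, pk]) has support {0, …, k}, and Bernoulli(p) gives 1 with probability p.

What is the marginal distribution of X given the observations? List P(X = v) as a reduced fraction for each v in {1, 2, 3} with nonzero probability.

Enumerate traces; 3 have nonzero weight after conditioning:
  (Z=0, Y=0, X=2) weight 4/63
  (Z=0, Y=1, X=1) weight 4/63
  (Z=1, Y=0, X=1) weight 1/14
Group by X:
  weight(X=1) = 17/126
  weight(X=2) = 4/63
Total weight = 17/126 + 4/63 = 25/126
P(X=1 | obs) = 17/126 / 25/126 = 17/25
P(X=2 | obs) = 4/63 / 25/126 = 8/25

P(X=1) = 17/25, P(X=2) = 8/25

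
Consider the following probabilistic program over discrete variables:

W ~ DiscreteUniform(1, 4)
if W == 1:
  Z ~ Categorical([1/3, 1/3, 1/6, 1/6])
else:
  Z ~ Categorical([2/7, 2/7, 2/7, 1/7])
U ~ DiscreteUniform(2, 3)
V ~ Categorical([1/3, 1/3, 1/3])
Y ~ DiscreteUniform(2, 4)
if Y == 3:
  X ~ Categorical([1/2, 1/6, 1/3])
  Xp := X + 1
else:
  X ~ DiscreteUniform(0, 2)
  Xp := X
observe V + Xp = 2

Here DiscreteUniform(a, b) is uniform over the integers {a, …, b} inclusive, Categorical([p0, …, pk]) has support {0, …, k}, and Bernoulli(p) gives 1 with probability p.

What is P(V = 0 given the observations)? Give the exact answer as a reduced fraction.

Enumerate traces; 256 have nonzero weight after conditioning:
  (W=1, Z=0, U=2, V=0, Y=2, X=2) weight 1/648
  (W=1, Z=0, U=2, V=0, Y=3, X=1) weight 1/1296
  (W=1, Z=0, U=2, V=0, Y=4, X=2) weight 1/648
  (W=1, Z=0, U=2, V=1, Y=2, X=1) weight 1/648
  (W=1, Z=0, U=2, V=1, Y=3, X=0) weight 1/432
  (W=1, Z=0, U=2, V=1, Y=4, X=1) weight 1/648
  (W=1, Z=0, U=2, V=2, Y=2, X=0) weight 1/648
  (W=1, Z=0, U=2, V=2, Y=4, X=0) weight 1/648
  … 248 more
Group by V:
  weight(V=0) = 5/54
  weight(V=1) = 7/54
  weight(V=2) = 2/27
Total weight = 5/54 + 7/54 + 2/27 = 8/27
P(V=0 | obs) = 5/54 / 8/27 = 5/16
P(V=1 | obs) = 7/54 / 8/27 = 7/16
P(V=2 | obs) = 2/27 / 8/27 = 1/4

P(V = 0 | obs) = 5/16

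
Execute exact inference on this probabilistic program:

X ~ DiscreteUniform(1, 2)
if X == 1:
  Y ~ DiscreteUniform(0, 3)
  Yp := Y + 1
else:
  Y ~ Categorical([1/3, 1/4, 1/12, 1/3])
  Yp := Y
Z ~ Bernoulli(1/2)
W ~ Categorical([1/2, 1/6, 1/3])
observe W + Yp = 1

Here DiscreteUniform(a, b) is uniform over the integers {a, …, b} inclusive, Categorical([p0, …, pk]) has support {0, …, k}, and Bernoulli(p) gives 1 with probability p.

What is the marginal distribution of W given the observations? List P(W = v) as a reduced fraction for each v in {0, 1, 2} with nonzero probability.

Enumerate traces; 6 have nonzero weight after conditioning:
  (X=1, Y=0, Z=0, W=0) weight 1/32
  (X=1, Y=0, Z=1, W=0) weight 1/32
  (X=2, Y=0, Z=0, W=1) weight 1/72
  (X=2, Y=0, Z=1, W=1) weight 1/72
  (X=2, Y=1, Z=0, W=0) weight 1/32
  (X=2, Y=1, Z=1, W=0) weight 1/32
Group by W:
  weight(W=0) = 1/8
  weight(W=1) = 1/36
Total weight = 1/8 + 1/36 = 11/72
P(W=0 | obs) = 1/8 / 11/72 = 9/11
P(W=1 | obs) = 1/36 / 11/72 = 2/11

P(W=0) = 9/11, P(W=1) = 2/11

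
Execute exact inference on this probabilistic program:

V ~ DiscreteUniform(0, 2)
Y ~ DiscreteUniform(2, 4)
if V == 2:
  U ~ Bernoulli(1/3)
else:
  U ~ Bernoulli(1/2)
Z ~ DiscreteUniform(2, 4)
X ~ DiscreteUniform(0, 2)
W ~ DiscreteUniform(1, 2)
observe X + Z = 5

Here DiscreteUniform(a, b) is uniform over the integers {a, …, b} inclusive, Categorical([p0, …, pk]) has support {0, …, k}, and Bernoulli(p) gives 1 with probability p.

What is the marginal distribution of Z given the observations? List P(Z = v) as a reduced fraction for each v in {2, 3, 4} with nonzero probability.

P(Z=3) = 1/2, P(Z=4) = 1/2

Enumerate traces; 72 have nonzero weight after conditioning:
  (V=0, Y=2, U=0, Z=3, X=2, W=1) weight 1/324
  (V=0, Y=2, U=0, Z=3, X=2, W=2) weight 1/324
  (V=0, Y=2, U=0, Z=4, X=1, W=1) weight 1/324
  (V=0, Y=2, U=0, Z=4, X=1, W=2) weight 1/324
  (V=0, Y=2, U=1, Z=3, X=2, W=1) weight 1/324
  (V=0, Y=2, U=1, Z=3, X=2, W=2) weight 1/324
  (V=0, Y=2, U=1, Z=4, X=1, W=1) weight 1/324
  (V=0, Y=2, U=1, Z=4, X=1, W=2) weight 1/324
  … 64 more
Group by Z:
  weight(Z=3) = 1/9
  weight(Z=4) = 1/9
Total weight = 1/9 + 1/9 = 2/9
P(Z=3 | obs) = 1/9 / 2/9 = 1/2
P(Z=4 | obs) = 1/9 / 2/9 = 1/2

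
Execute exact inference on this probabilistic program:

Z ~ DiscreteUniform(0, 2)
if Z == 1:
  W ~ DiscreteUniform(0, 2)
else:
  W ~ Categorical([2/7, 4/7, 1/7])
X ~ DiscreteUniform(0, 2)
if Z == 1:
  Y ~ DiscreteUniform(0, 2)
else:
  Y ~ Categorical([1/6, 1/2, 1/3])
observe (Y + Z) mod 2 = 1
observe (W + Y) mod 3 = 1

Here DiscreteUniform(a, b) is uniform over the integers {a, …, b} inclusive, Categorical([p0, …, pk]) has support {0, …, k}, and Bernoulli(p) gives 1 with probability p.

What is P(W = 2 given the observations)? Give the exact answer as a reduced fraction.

P(W = 2 | obs) = 7/32

Enumerate traces; 12 have nonzero weight after conditioning:
  (Z=0, W=0, X=0, Y=1) weight 1/63
  (Z=0, W=0, X=1, Y=1) weight 1/63
  (Z=0, W=0, X=2, Y=1) weight 1/63
  (Z=1, W=1, X=0, Y=0) weight 1/81
  (Z=1, W=1, X=1, Y=0) weight 1/81
  (Z=1, W=1, X=2, Y=0) weight 1/81
  (Z=1, W=2, X=0, Y=2) weight 1/81
  (Z=1, W=2, X=1, Y=2) weight 1/81
  … 4 more
Group by W:
  weight(W=0) = 2/21
  weight(W=1) = 1/27
  weight(W=2) = 1/27
Total weight = 2/21 + 1/27 + 1/27 = 32/189
P(W=0 | obs) = 2/21 / 32/189 = 9/16
P(W=1 | obs) = 1/27 / 32/189 = 7/32
P(W=2 | obs) = 1/27 / 32/189 = 7/32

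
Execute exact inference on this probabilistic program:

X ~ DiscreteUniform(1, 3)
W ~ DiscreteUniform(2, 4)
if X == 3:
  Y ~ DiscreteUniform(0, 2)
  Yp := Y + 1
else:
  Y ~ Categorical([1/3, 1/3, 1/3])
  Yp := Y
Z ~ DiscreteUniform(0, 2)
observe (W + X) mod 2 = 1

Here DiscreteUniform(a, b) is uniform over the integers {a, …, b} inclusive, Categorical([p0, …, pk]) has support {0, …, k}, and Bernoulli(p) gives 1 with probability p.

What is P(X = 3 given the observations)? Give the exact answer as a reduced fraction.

Enumerate traces; 45 have nonzero weight after conditioning:
  (X=1, W=2, Y=0, Z=0) weight 1/81
  (X=1, W=2, Y=0, Z=1) weight 1/81
  (X=1, W=2, Y=0, Z=2) weight 1/81
  (X=1, W=2, Y=1, Z=0) weight 1/81
  (X=1, W=2, Y=1, Z=1) weight 1/81
  (X=1, W=2, Y=1, Z=2) weight 1/81
  (X=1, W=2, Y=2, Z=0) weight 1/81
  (X=1, W=2, Y=2, Z=1) weight 1/81
  (X=2, W=3, Y=0, Z=0) weight 1/81
  (X=3, W=2, Y=0, Z=0) weight 1/81
  … 35 more
Group by X:
  weight(X=1) = 2/9
  weight(X=2) = 1/9
  weight(X=3) = 2/9
Total weight = 2/9 + 1/9 + 2/9 = 5/9
P(X=1 | obs) = 2/9 / 5/9 = 2/5
P(X=2 | obs) = 1/9 / 5/9 = 1/5
P(X=3 | obs) = 2/9 / 5/9 = 2/5

P(X = 3 | obs) = 2/5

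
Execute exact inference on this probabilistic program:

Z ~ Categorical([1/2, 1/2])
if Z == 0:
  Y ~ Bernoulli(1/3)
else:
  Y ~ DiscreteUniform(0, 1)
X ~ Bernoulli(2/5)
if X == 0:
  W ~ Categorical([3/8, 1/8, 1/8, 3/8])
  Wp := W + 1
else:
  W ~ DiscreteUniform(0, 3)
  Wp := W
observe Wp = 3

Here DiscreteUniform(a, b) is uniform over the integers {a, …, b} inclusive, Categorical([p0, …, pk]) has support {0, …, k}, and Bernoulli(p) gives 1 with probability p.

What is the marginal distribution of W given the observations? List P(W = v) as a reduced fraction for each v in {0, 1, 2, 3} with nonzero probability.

Enumerate traces; 8 have nonzero weight after conditioning:
  (Z=0, Y=0, X=0, W=2) weight 1/40
  (Z=0, Y=0, X=1, W=3) weight 1/30
  (Z=0, Y=1, X=0, W=2) weight 1/80
  (Z=0, Y=1, X=1, W=3) weight 1/60
  (Z=1, Y=0, X=0, W=2) weight 3/160
  (Z=1, Y=0, X=1, W=3) weight 1/40
  (Z=1, Y=1, X=0, W=2) weight 3/160
  (Z=1, Y=1, X=1, W=3) weight 1/40
Group by W:
  weight(W=2) = 3/40
  weight(W=3) = 1/10
Total weight = 3/40 + 1/10 = 7/40
P(W=2 | obs) = 3/40 / 7/40 = 3/7
P(W=3 | obs) = 1/10 / 7/40 = 4/7

P(W=2) = 3/7, P(W=3) = 4/7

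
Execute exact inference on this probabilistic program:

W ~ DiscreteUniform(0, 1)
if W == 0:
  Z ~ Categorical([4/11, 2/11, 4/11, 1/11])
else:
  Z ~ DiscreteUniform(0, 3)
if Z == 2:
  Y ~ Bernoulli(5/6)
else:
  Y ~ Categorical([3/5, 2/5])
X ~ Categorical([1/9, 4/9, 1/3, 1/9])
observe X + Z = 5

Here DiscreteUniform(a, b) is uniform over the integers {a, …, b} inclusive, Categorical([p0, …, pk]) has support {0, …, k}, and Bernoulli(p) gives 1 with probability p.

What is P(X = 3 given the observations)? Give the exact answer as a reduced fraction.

Enumerate traces; 8 have nonzero weight after conditioning:
  (W=0, Z=2, Y=0, X=3) weight 1/297
  (W=0, Z=2, Y=1, X=3) weight 5/297
  (W=0, Z=3, Y=0, X=2) weight 1/110
  (W=0, Z=3, Y=1, X=2) weight 1/165
  (W=1, Z=2, Y=0, X=3) weight 1/432
  (W=1, Z=2, Y=1, X=3) weight 5/432
  (W=1, Z=3, Y=0, X=2) weight 1/40
  (W=1, Z=3, Y=1, X=2) weight 1/60
Group by X:
  weight(X=2) = 5/88
  weight(X=3) = 3/88
Total weight = 5/88 + 3/88 = 1/11
P(X=2 | obs) = 5/88 / 1/11 = 5/8
P(X=3 | obs) = 3/88 / 1/11 = 3/8

P(X = 3 | obs) = 3/8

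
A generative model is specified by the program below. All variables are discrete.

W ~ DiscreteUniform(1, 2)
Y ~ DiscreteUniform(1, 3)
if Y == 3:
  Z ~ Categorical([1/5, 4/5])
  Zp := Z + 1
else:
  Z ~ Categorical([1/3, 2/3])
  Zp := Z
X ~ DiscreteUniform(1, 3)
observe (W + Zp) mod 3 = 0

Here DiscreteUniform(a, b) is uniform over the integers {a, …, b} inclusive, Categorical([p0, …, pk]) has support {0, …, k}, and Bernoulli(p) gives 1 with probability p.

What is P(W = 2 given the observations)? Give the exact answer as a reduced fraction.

Enumerate traces; 12 have nonzero weight after conditioning:
  (W=1, Y=3, Z=1, X=1) weight 2/45
  (W=1, Y=3, Z=1, X=2) weight 2/45
  (W=1, Y=3, Z=1, X=3) weight 2/45
  (W=2, Y=1, Z=1, X=1) weight 1/27
  (W=2, Y=1, Z=1, X=2) weight 1/27
  (W=2, Y=1, Z=1, X=3) weight 1/27
  (W=2, Y=2, Z=1, X=1) weight 1/27
  (W=2, Y=2, Z=1, X=2) weight 1/27
  … 4 more
Group by W:
  weight(W=1) = 2/15
  weight(W=2) = 23/90
Total weight = 2/15 + 23/90 = 7/18
P(W=1 | obs) = 2/15 / 7/18 = 12/35
P(W=2 | obs) = 23/90 / 7/18 = 23/35

P(W = 2 | obs) = 23/35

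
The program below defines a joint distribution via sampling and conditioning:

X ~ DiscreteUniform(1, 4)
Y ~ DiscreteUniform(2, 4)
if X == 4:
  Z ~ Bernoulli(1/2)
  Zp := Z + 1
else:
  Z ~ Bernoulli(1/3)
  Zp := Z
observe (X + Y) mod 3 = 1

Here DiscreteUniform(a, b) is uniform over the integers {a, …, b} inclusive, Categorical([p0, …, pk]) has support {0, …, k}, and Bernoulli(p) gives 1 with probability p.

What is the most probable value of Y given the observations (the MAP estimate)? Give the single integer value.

Enumerate traces; 8 have nonzero weight after conditioning:
  (X=1, Y=3, Z=0) weight 1/18
  (X=1, Y=3, Z=1) weight 1/36
  (X=2, Y=2, Z=0) weight 1/18
  (X=2, Y=2, Z=1) weight 1/36
  (X=3, Y=4, Z=0) weight 1/18
  (X=3, Y=4, Z=1) weight 1/36
  (X=4, Y=3, Z=0) weight 1/24
  (X=4, Y=3, Z=1) weight 1/24
Group by Y:
  weight(Y=2) = 1/12
  weight(Y=3) = 1/6
  weight(Y=4) = 1/12
Total weight = 1/12 + 1/6 + 1/12 = 1/3
P(Y=2 | obs) = 1/12 / 1/3 = 1/4
P(Y=3 | obs) = 1/6 / 1/3 = 1/2
P(Y=4 | obs) = 1/12 / 1/3 = 1/4
argmax = 3

argmax_v P(Y = v | obs) = 3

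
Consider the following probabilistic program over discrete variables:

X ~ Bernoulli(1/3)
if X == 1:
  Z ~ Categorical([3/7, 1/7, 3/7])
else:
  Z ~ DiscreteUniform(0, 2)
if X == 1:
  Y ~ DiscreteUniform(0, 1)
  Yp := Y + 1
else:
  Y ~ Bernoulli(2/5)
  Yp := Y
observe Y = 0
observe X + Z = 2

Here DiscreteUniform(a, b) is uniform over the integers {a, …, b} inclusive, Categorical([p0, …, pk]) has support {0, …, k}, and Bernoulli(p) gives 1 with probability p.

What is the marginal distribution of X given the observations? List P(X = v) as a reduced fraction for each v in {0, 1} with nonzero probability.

P(X=0) = 28/33, P(X=1) = 5/33

Enumerate traces; 2 have nonzero weight after conditioning:
  (X=0, Z=2, Y=0) weight 2/15
  (X=1, Z=1, Y=0) weight 1/42
Group by X:
  weight(X=0) = 2/15
  weight(X=1) = 1/42
Total weight = 2/15 + 1/42 = 11/70
P(X=0 | obs) = 2/15 / 11/70 = 28/33
P(X=1 | obs) = 1/42 / 11/70 = 5/33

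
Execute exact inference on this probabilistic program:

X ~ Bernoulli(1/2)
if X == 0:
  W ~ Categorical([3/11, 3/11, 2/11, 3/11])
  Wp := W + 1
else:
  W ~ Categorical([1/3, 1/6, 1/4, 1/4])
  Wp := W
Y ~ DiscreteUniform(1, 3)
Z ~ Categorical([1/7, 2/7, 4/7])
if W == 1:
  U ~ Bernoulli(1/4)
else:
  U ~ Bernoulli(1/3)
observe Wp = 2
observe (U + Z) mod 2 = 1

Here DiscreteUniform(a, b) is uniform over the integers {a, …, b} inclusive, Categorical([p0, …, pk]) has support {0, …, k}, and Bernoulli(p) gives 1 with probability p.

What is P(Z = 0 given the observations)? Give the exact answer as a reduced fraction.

P(Z = 0 | obs) = 10/99

Enumerate traces; 18 have nonzero weight after conditioning:
  (X=0, W=1, Y=1, Z=0, U=1) weight 1/616
  (X=0, W=1, Y=1, Z=1, U=0) weight 3/308
  (X=0, W=1, Y=1, Z=2, U=1) weight 1/154
  (X=0, W=1, Y=2, Z=0, U=1) weight 1/616
  (X=0, W=1, Y=2, Z=1, U=0) weight 3/308
  (X=0, W=1, Y=2, Z=2, U=1) weight 1/154
  (X=0, W=1, Y=3, Z=0, U=1) weight 1/616
  (X=0, W=1, Y=3, Z=1, U=0) weight 3/308
  … 10 more
Group by Z:
  weight(Z=0) = 5/462
  weight(Z=1) = 7/132
  weight(Z=2) = 10/231
Total weight = 5/462 + 7/132 + 10/231 = 3/28
P(Z=0 | obs) = 5/462 / 3/28 = 10/99
P(Z=1 | obs) = 7/132 / 3/28 = 49/99
P(Z=2 | obs) = 10/231 / 3/28 = 40/99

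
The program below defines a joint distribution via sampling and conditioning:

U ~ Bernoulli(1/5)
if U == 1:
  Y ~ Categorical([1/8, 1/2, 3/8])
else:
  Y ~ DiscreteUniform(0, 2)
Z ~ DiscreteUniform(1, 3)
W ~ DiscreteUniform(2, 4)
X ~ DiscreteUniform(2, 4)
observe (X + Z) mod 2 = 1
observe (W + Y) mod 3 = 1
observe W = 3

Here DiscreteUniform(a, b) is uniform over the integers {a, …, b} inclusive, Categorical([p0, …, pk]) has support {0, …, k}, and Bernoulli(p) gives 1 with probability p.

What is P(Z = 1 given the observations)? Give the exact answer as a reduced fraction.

P(Z = 1 | obs) = 2/5

Enumerate traces; 10 have nonzero weight after conditioning:
  (U=0, Y=1, Z=1, W=3, X=2) weight 4/405
  (U=0, Y=1, Z=1, W=3, X=4) weight 4/405
  (U=0, Y=1, Z=2, W=3, X=3) weight 4/405
  (U=0, Y=1, Z=3, W=3, X=2) weight 4/405
  (U=0, Y=1, Z=3, W=3, X=4) weight 4/405
  (U=1, Y=1, Z=1, W=3, X=2) weight 1/270
  (U=1, Y=1, Z=1, W=3, X=4) weight 1/270
  (U=1, Y=1, Z=2, W=3, X=3) weight 1/270
  … 2 more
Group by Z:
  weight(Z=1) = 11/405
  weight(Z=2) = 11/810
  weight(Z=3) = 11/405
Total weight = 11/405 + 11/810 + 11/405 = 11/162
P(Z=1 | obs) = 11/405 / 11/162 = 2/5
P(Z=2 | obs) = 11/810 / 11/162 = 1/5
P(Z=3 | obs) = 11/405 / 11/162 = 2/5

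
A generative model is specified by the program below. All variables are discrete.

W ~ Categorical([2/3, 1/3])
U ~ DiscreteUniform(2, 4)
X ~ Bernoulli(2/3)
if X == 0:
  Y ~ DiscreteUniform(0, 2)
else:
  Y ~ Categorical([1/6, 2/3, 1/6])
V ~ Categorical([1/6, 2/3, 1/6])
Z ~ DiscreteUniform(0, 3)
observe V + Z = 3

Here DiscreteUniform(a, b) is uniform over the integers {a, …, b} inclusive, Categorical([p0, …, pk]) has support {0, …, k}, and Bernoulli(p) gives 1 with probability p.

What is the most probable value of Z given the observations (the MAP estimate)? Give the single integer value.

argmax_v P(Z = v | obs) = 2

Enumerate traces; 108 have nonzero weight after conditioning:
  (W=0, U=2, X=0, Y=0, V=0, Z=3) weight 1/972
  (W=0, U=2, X=0, Y=0, V=1, Z=2) weight 1/243
  (W=0, U=2, X=0, Y=0, V=2, Z=1) weight 1/972
  (W=0, U=2, X=0, Y=1, V=0, Z=3) weight 1/972
  (W=0, U=2, X=0, Y=1, V=1, Z=2) weight 1/243
  (W=0, U=2, X=0, Y=1, V=2, Z=1) weight 1/972
  (W=0, U=2, X=0, Y=2, V=0, Z=3) weight 1/972
  (W=0, U=2, X=0, Y=2, V=1, Z=2) weight 1/243
  … 100 more
Group by Z:
  weight(Z=1) = 1/24
  weight(Z=2) = 1/6
  weight(Z=3) = 1/24
Total weight = 1/24 + 1/6 + 1/24 = 1/4
P(Z=1 | obs) = 1/24 / 1/4 = 1/6
P(Z=2 | obs) = 1/6 / 1/4 = 2/3
P(Z=3 | obs) = 1/24 / 1/4 = 1/6
argmax = 2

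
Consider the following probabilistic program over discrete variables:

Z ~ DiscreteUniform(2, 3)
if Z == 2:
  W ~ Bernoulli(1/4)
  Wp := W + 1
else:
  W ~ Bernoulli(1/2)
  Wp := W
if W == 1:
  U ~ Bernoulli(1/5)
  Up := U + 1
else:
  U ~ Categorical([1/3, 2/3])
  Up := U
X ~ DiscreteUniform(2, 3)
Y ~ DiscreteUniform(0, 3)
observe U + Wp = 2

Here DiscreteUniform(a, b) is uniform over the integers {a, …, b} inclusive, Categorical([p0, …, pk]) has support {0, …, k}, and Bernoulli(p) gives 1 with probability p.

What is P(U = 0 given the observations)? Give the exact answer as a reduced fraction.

Enumerate traces; 24 have nonzero weight after conditioning:
  (Z=2, W=0, U=1, X=2, Y=0) weight 1/32
  (Z=2, W=0, U=1, X=2, Y=1) weight 1/32
  (Z=2, W=0, U=1, X=2, Y=2) weight 1/32
  (Z=2, W=0, U=1, X=2, Y=3) weight 1/32
  (Z=2, W=0, U=1, X=3, Y=0) weight 1/32
  (Z=2, W=0, U=1, X=3, Y=1) weight 1/32
  (Z=2, W=0, U=1, X=3, Y=2) weight 1/32
  (Z=2, W=0, U=1, X=3, Y=3) weight 1/32
  (Z=2, W=1, U=0, X=2, Y=0) weight 1/80
  … 15 more
Group by U:
  weight(U=0) = 1/10
  weight(U=1) = 3/10
Total weight = 1/10 + 3/10 = 2/5
P(U=0 | obs) = 1/10 / 2/5 = 1/4
P(U=1 | obs) = 3/10 / 2/5 = 3/4

P(U = 0 | obs) = 1/4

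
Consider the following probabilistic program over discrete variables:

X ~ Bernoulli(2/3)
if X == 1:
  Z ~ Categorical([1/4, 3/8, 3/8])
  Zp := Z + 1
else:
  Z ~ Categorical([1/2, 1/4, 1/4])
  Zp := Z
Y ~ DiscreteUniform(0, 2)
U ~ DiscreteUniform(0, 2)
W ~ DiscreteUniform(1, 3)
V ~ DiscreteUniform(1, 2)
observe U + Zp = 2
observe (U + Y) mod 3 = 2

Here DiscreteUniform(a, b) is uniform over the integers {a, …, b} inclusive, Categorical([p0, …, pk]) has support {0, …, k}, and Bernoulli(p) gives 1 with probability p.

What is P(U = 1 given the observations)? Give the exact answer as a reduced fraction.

P(U = 1 | obs) = 1/3

Enumerate traces; 30 have nonzero weight after conditioning:
  (X=0, Z=0, Y=0, U=2, W=1, V=1) weight 1/324
  (X=0, Z=0, Y=0, U=2, W=1, V=2) weight 1/324
  (X=0, Z=0, Y=0, U=2, W=2, V=1) weight 1/324
  (X=0, Z=0, Y=0, U=2, W=2, V=2) weight 1/324
  (X=0, Z=0, Y=0, U=2, W=3, V=1) weight 1/324
  (X=0, Z=0, Y=0, U=2, W=3, V=2) weight 1/324
  (X=0, Z=1, Y=1, U=1, W=1, V=1) weight 1/648
  (X=0, Z=1, Y=1, U=1, W=1, V=2) weight 1/648
  (X=0, Z=2, Y=2, U=0, W=1, V=1) weight 1/648
  … 21 more
Group by U:
  weight(U=0) = 1/27
  weight(U=1) = 1/36
  weight(U=2) = 1/54
Total weight = 1/27 + 1/36 + 1/54 = 1/12
P(U=0 | obs) = 1/27 / 1/12 = 4/9
P(U=1 | obs) = 1/36 / 1/12 = 1/3
P(U=2 | obs) = 1/54 / 1/12 = 2/9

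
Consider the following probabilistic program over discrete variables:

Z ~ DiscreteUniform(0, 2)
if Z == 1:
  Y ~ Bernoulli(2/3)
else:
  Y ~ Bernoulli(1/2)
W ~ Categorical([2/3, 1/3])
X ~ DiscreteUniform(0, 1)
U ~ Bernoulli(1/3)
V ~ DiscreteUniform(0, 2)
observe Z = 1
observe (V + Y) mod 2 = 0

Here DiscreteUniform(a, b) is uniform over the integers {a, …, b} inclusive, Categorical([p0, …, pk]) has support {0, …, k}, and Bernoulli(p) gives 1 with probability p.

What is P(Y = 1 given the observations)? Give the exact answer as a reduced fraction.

P(Y = 1 | obs) = 1/2

Enumerate traces; 24 have nonzero weight after conditioning:
  (Z=1, Y=0, W=0, X=0, U=0, V=0) weight 2/243
  (Z=1, Y=0, W=0, X=0, U=0, V=2) weight 2/243
  (Z=1, Y=0, W=0, X=0, U=1, V=0) weight 1/243
  (Z=1, Y=0, W=0, X=0, U=1, V=2) weight 1/243
  (Z=1, Y=0, W=0, X=1, U=0, V=0) weight 2/243
  (Z=1, Y=0, W=0, X=1, U=0, V=2) weight 2/243
  (Z=1, Y=0, W=0, X=1, U=1, V=0) weight 1/243
  (Z=1, Y=0, W=0, X=1, U=1, V=2) weight 1/243
  (Z=1, Y=1, W=0, X=0, U=0, V=1) weight 4/243
  … 15 more
Group by Y:
  weight(Y=0) = 2/27
  weight(Y=1) = 2/27
Total weight = 2/27 + 2/27 = 4/27
P(Y=0 | obs) = 2/27 / 4/27 = 1/2
P(Y=1 | obs) = 2/27 / 4/27 = 1/2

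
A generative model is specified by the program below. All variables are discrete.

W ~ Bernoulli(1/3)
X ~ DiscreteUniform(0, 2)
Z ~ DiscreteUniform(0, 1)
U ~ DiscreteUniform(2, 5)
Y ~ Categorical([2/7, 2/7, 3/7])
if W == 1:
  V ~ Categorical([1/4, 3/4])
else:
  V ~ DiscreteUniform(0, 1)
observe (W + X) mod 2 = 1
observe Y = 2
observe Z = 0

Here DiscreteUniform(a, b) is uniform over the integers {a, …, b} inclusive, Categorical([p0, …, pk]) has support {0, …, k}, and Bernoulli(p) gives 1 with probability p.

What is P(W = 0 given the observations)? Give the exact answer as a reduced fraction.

P(W = 0 | obs) = 1/2

Enumerate traces; 24 have nonzero weight after conditioning:
  (W=0, X=1, Z=0, U=2, Y=2, V=0) weight 1/168
  (W=0, X=1, Z=0, U=2, Y=2, V=1) weight 1/168
  (W=0, X=1, Z=0, U=3, Y=2, V=0) weight 1/168
  (W=0, X=1, Z=0, U=3, Y=2, V=1) weight 1/168
  (W=0, X=1, Z=0, U=4, Y=2, V=0) weight 1/168
  (W=0, X=1, Z=0, U=4, Y=2, V=1) weight 1/168
  (W=0, X=1, Z=0, U=5, Y=2, V=0) weight 1/168
  (W=0, X=1, Z=0, U=5, Y=2, V=1) weight 1/168
  (W=1, X=0, Z=0, U=2, Y=2, V=0) weight 1/672
  … 15 more
Group by W:
  weight(W=0) = 1/21
  weight(W=1) = 1/21
Total weight = 1/21 + 1/21 = 2/21
P(W=0 | obs) = 1/21 / 2/21 = 1/2
P(W=1 | obs) = 1/21 / 2/21 = 1/2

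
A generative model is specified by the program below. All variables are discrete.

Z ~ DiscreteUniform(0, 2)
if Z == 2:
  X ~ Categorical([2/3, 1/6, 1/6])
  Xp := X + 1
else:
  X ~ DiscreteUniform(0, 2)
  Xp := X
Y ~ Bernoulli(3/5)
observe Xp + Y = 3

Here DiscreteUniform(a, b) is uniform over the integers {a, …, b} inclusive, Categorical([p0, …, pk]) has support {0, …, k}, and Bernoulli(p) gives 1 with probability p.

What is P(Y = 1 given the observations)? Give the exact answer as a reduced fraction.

P(Y = 1 | obs) = 15/17

Enumerate traces; 4 have nonzero weight after conditioning:
  (Z=0, X=2, Y=1) weight 1/15
  (Z=1, X=2, Y=1) weight 1/15
  (Z=2, X=1, Y=1) weight 1/30
  (Z=2, X=2, Y=0) weight 1/45
Group by Y:
  weight(Y=0) = 1/45
  weight(Y=1) = 1/6
Total weight = 1/45 + 1/6 = 17/90
P(Y=0 | obs) = 1/45 / 17/90 = 2/17
P(Y=1 | obs) = 1/6 / 17/90 = 15/17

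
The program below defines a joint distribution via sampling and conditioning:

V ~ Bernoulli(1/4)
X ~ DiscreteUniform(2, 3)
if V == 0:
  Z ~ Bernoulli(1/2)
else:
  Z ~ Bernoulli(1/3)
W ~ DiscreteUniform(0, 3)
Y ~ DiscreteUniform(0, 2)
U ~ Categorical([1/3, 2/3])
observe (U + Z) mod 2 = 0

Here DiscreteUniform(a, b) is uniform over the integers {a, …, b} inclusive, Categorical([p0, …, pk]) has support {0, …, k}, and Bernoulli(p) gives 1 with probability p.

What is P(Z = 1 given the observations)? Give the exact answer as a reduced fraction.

P(Z = 1 | obs) = 22/35

Enumerate traces; 96 have nonzero weight after conditioning:
  (V=0, X=2, Z=0, W=0, Y=0, U=0) weight 1/192
  (V=0, X=2, Z=0, W=0, Y=1, U=0) weight 1/192
  (V=0, X=2, Z=0, W=0, Y=2, U=0) weight 1/192
  (V=0, X=2, Z=0, W=1, Y=0, U=0) weight 1/192
  (V=0, X=2, Z=0, W=1, Y=1, U=0) weight 1/192
  (V=0, X=2, Z=0, W=1, Y=2, U=0) weight 1/192
  (V=0, X=2, Z=0, W=2, Y=0, U=0) weight 1/192
  (V=0, X=2, Z=0, W=2, Y=1, U=0) weight 1/192
  (V=0, X=2, Z=1, W=0, Y=0, U=1) weight 1/96
  … 87 more
Group by Z:
  weight(Z=0) = 13/72
  weight(Z=1) = 11/36
Total weight = 13/72 + 11/36 = 35/72
P(Z=0 | obs) = 13/72 / 35/72 = 13/35
P(Z=1 | obs) = 11/36 / 35/72 = 22/35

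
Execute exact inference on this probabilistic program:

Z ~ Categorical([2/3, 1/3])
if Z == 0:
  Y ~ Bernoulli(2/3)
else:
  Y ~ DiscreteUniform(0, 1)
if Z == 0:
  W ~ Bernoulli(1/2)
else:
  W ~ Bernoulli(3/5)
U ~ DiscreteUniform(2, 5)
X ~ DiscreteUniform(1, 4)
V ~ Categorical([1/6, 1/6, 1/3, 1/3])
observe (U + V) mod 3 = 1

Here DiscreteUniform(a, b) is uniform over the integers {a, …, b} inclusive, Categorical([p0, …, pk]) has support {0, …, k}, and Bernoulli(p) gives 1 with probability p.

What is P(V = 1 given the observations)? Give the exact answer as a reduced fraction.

P(V = 1 | obs) = 1/8

Enumerate traces; 160 have nonzero weight after conditioning:
  (Z=0, Y=0, W=0, U=2, X=1, V=2) weight 1/432
  (Z=0, Y=0, W=0, U=2, X=2, V=2) weight 1/432
  (Z=0, Y=0, W=0, U=2, X=3, V=2) weight 1/432
  (Z=0, Y=0, W=0, U=2, X=4, V=2) weight 1/432
  (Z=0, Y=0, W=0, U=3, X=1, V=1) weight 1/864
  (Z=0, Y=0, W=0, U=3, X=2, V=1) weight 1/864
  (Z=0, Y=0, W=0, U=3, X=3, V=1) weight 1/864
  (Z=0, Y=0, W=0, U=3, X=4, V=1) weight 1/864
  (Z=0, Y=0, W=0, U=4, X=1, V=0) weight 1/864
  (Z=0, Y=0, W=0, U=4, X=1, V=3) weight 1/432
  … 150 more
Group by V:
  weight(V=0) = 1/24
  weight(V=1) = 1/24
  weight(V=2) = 1/6
  weight(V=3) = 1/12
Total weight = 1/24 + 1/24 + 1/6 + 1/12 = 1/3
P(V=0 | obs) = 1/24 / 1/3 = 1/8
P(V=1 | obs) = 1/24 / 1/3 = 1/8
P(V=2 | obs) = 1/6 / 1/3 = 1/2
P(V=3 | obs) = 1/12 / 1/3 = 1/4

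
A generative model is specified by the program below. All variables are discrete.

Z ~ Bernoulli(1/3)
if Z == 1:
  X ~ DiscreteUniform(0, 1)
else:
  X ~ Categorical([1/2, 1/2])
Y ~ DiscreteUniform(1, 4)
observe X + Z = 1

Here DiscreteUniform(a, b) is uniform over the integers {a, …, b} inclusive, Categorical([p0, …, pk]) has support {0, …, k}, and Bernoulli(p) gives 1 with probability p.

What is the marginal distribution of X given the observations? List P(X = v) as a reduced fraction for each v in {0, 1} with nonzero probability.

Enumerate traces; 8 have nonzero weight after conditioning:
  (Z=0, X=1, Y=1) weight 1/12
  (Z=0, X=1, Y=2) weight 1/12
  (Z=0, X=1, Y=3) weight 1/12
  (Z=0, X=1, Y=4) weight 1/12
  (Z=1, X=0, Y=1) weight 1/24
  (Z=1, X=0, Y=2) weight 1/24
  (Z=1, X=0, Y=3) weight 1/24
  (Z=1, X=0, Y=4) weight 1/24
Group by X:
  weight(X=0) = 1/6
  weight(X=1) = 1/3
Total weight = 1/6 + 1/3 = 1/2
P(X=0 | obs) = 1/6 / 1/2 = 1/3
P(X=1 | obs) = 1/3 / 1/2 = 2/3

P(X=0) = 1/3, P(X=1) = 2/3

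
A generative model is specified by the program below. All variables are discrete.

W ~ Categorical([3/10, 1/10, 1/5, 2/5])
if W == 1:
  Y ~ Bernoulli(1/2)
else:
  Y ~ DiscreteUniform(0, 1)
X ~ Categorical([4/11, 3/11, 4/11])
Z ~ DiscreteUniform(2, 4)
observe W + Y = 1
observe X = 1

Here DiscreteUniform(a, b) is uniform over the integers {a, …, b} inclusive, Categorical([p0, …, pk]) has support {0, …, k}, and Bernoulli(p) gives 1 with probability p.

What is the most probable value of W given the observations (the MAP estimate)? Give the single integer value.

argmax_v P(W = v | obs) = 0

Enumerate traces; 6 have nonzero weight after conditioning:
  (W=0, Y=1, X=1, Z=2) weight 3/220
  (W=0, Y=1, X=1, Z=3) weight 3/220
  (W=0, Y=1, X=1, Z=4) weight 3/220
  (W=1, Y=0, X=1, Z=2) weight 1/220
  (W=1, Y=0, X=1, Z=3) weight 1/220
  (W=1, Y=0, X=1, Z=4) weight 1/220
Group by W:
  weight(W=0) = 9/220
  weight(W=1) = 3/220
Total weight = 9/220 + 3/220 = 3/55
P(W=0 | obs) = 9/220 / 3/55 = 3/4
P(W=1 | obs) = 3/220 / 3/55 = 1/4
argmax = 0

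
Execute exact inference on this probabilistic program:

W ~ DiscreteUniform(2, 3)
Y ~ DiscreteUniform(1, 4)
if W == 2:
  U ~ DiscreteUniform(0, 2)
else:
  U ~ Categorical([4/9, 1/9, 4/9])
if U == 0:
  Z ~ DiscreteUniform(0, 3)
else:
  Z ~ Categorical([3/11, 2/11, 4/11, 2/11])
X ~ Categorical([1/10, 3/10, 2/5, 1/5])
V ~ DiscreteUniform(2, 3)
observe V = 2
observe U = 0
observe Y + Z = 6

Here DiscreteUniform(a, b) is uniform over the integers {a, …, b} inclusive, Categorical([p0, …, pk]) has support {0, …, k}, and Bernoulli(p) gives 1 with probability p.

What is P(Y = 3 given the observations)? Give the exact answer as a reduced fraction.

P(Y = 3 | obs) = 1/2

Enumerate traces; 16 have nonzero weight after conditioning:
  (W=2, Y=3, U=0, Z=3, X=0, V=2) weight 1/1920
  (W=2, Y=3, U=0, Z=3, X=1, V=2) weight 1/640
  (W=2, Y=3, U=0, Z=3, X=2, V=2) weight 1/480
  (W=2, Y=3, U=0, Z=3, X=3, V=2) weight 1/960
  (W=2, Y=4, U=0, Z=2, X=0, V=2) weight 1/1920
  (W=2, Y=4, U=0, Z=2, X=1, V=2) weight 1/640
  (W=2, Y=4, U=0, Z=2, X=2, V=2) weight 1/480
  (W=2, Y=4, U=0, Z=2, X=3, V=2) weight 1/960
  … 8 more
Group by Y:
  weight(Y=3) = 7/576
  weight(Y=4) = 7/576
Total weight = 7/576 + 7/576 = 7/288
P(Y=3 | obs) = 7/576 / 7/288 = 1/2
P(Y=4 | obs) = 7/576 / 7/288 = 1/2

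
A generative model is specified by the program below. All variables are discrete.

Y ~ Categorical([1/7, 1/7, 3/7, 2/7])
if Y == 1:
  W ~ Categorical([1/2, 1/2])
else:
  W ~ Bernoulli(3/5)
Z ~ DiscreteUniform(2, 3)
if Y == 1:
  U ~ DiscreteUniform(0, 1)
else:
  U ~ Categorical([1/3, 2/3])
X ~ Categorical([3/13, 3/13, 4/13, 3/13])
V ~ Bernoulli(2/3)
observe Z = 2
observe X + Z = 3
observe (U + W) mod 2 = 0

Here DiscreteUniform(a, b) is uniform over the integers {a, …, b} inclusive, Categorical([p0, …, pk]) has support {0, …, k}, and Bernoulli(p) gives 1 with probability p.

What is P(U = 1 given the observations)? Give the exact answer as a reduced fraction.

Enumerate traces; 16 have nonzero weight after conditioning:
  (Y=0, W=0, Z=2, U=0, X=1, V=0) weight 1/1365
  (Y=0, W=0, Z=2, U=0, X=1, V=1) weight 2/1365
  (Y=0, W=1, Z=2, U=1, X=1, V=0) weight 1/455
  (Y=0, W=1, Z=2, U=1, X=1, V=1) weight 2/455
  (Y=1, W=0, Z=2, U=0, X=1, V=0) weight 1/728
  (Y=1, W=0, Z=2, U=0, X=1, V=1) weight 1/364
  (Y=1, W=1, Z=2, U=1, X=1, V=0) weight 1/728
  (Y=1, W=1, Z=2, U=1, X=1, V=1) weight 1/364
  … 8 more
Group by U:
  weight(U=0) = 9/520
  weight(U=1) = 159/3640
Total weight = 9/520 + 159/3640 = 111/1820
P(U=0 | obs) = 9/520 / 111/1820 = 21/74
P(U=1 | obs) = 159/3640 / 111/1820 = 53/74

P(U = 1 | obs) = 53/74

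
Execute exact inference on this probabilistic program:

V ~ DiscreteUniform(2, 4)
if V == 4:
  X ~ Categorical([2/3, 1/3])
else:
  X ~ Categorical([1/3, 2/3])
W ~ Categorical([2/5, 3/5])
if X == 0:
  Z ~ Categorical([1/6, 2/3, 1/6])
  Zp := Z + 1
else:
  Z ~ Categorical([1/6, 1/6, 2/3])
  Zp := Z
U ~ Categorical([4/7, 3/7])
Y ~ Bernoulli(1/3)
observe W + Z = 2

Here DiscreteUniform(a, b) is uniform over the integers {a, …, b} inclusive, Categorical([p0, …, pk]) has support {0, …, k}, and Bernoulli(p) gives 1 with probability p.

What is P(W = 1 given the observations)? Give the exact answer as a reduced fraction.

P(W = 1 | obs) = 21/37

Enumerate traces; 48 have nonzero weight after conditioning:
  (V=2, X=0, W=0, Z=2, U=0, Y=0) weight 8/2835
  (V=2, X=0, W=0, Z=2, U=0, Y=1) weight 4/2835
  (V=2, X=0, W=0, Z=2, U=1, Y=0) weight 2/945
  (V=2, X=0, W=0, Z=2, U=1, Y=1) weight 1/945
  (V=2, X=0, W=1, Z=1, U=0, Y=0) weight 16/945
  (V=2, X=0, W=1, Z=1, U=0, Y=1) weight 8/945
  (V=2, X=0, W=1, Z=1, U=1, Y=0) weight 4/315
  (V=2, X=0, W=1, Z=1, U=1, Y=1) weight 2/315
  … 40 more
Group by W:
  weight(W=0) = 8/45
  weight(W=1) = 7/30
Total weight = 8/45 + 7/30 = 37/90
P(W=0 | obs) = 8/45 / 37/90 = 16/37
P(W=1 | obs) = 7/30 / 37/90 = 21/37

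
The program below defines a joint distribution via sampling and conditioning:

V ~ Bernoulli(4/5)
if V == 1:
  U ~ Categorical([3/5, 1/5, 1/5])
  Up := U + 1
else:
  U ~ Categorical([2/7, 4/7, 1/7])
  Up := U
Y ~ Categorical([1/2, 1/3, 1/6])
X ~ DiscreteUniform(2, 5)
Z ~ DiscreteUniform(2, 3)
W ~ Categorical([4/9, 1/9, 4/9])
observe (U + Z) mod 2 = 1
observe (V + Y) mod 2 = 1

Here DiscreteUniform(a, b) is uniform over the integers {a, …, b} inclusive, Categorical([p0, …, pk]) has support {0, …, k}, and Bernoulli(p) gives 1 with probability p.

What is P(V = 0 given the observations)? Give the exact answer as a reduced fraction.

P(V = 0 | obs) = 1/9

Enumerate traces; 108 have nonzero weight after conditioning:
  (V=0, U=0, Y=1, X=2, Z=3, W=0) weight 1/945
  (V=0, U=0, Y=1, X=2, Z=3, W=1) weight 1/3780
  (V=0, U=0, Y=1, X=2, Z=3, W=2) weight 1/945
  (V=0, U=0, Y=1, X=3, Z=3, W=0) weight 1/945
  (V=0, U=0, Y=1, X=3, Z=3, W=1) weight 1/3780
  (V=0, U=0, Y=1, X=3, Z=3, W=2) weight 1/945
  (V=0, U=0, Y=1, X=4, Z=3, W=0) weight 1/945
  (V=0, U=0, Y=1, X=4, Z=3, W=1) weight 1/3780
  (V=1, U=0, Y=0, X=2, Z=3, W=0) weight 1/75
  … 99 more
Group by V:
  weight(V=0) = 1/30
  weight(V=1) = 4/15
Total weight = 1/30 + 4/15 = 3/10
P(V=0 | obs) = 1/30 / 3/10 = 1/9
P(V=1 | obs) = 4/15 / 3/10 = 8/9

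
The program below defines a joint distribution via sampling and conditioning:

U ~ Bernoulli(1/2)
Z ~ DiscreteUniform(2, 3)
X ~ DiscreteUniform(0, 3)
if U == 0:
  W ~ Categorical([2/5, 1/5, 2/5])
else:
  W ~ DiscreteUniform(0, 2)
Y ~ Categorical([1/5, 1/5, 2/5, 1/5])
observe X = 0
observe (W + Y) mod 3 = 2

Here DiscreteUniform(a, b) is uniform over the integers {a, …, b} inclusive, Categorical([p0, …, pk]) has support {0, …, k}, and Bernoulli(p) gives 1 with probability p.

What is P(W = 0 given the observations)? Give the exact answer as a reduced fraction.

P(W = 0 | obs) = 11/26

Enumerate traces; 16 have nonzero weight after conditioning:
  (U=0, Z=2, X=0, W=0, Y=2) weight 1/100
  (U=0, Z=2, X=0, W=1, Y=1) weight 1/400
  (U=0, Z=2, X=0, W=2, Y=0) weight 1/200
  (U=0, Z=2, X=0, W=2, Y=3) weight 1/200
  (U=0, Z=3, X=0, W=0, Y=2) weight 1/100
  (U=0, Z=3, X=0, W=1, Y=1) weight 1/400
  (U=0, Z=3, X=0, W=2, Y=0) weight 1/200
  (U=0, Z=3, X=0, W=2, Y=3) weight 1/200
  … 8 more
Group by W:
  weight(W=0) = 11/300
  weight(W=1) = 1/75
  weight(W=2) = 11/300
Total weight = 11/300 + 1/75 + 11/300 = 13/150
P(W=0 | obs) = 11/300 / 13/150 = 11/26
P(W=1 | obs) = 1/75 / 13/150 = 2/13
P(W=2 | obs) = 11/300 / 13/150 = 11/26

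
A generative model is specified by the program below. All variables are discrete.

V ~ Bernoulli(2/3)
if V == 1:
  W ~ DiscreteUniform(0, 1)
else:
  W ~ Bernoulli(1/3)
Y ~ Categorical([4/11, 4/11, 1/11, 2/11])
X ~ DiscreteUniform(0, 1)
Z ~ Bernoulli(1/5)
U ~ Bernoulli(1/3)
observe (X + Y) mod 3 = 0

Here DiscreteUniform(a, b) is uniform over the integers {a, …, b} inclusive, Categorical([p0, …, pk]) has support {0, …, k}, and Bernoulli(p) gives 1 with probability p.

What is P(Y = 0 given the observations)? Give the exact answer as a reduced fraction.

P(Y = 0 | obs) = 4/7

Enumerate traces; 48 have nonzero weight after conditioning:
  (V=0, W=0, Y=0, X=0, Z=0, U=0) weight 32/1485
  (V=0, W=0, Y=0, X=0, Z=0, U=1) weight 16/1485
  (V=0, W=0, Y=0, X=0, Z=1, U=0) weight 8/1485
  (V=0, W=0, Y=0, X=0, Z=1, U=1) weight 4/1485
  (V=0, W=0, Y=2, X=1, Z=0, U=0) weight 8/1485
  (V=0, W=0, Y=2, X=1, Z=0, U=1) weight 4/1485
  (V=0, W=0, Y=2, X=1, Z=1, U=0) weight 2/1485
  (V=0, W=0, Y=2, X=1, Z=1, U=1) weight 1/1485
  (V=0, W=0, Y=3, X=0, Z=0, U=0) weight 16/1485
  … 39 more
Group by Y:
  weight(Y=0) = 2/11
  weight(Y=2) = 1/22
  weight(Y=3) = 1/11
Total weight = 2/11 + 1/22 + 1/11 = 7/22
P(Y=0 | obs) = 2/11 / 7/22 = 4/7
P(Y=2 | obs) = 1/22 / 7/22 = 1/7
P(Y=3 | obs) = 1/11 / 7/22 = 2/7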